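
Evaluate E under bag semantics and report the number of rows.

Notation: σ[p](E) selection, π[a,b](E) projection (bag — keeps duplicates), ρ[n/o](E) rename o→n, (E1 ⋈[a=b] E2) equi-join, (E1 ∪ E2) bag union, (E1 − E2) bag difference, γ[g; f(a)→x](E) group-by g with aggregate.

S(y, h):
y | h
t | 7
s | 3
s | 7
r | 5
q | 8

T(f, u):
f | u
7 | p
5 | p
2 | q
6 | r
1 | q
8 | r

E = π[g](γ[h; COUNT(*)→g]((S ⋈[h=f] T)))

Subexpression sizes:
  S → 5
  T → 6
  (S ⋈[h=f] T) → 4
  γ[h; COUNT(*)→g]((S ⋈[h=f] T)) → 3
  π[g](γ[h; COUNT(*)→g]((S ⋈[h=f] T))) → 3

|E| = 3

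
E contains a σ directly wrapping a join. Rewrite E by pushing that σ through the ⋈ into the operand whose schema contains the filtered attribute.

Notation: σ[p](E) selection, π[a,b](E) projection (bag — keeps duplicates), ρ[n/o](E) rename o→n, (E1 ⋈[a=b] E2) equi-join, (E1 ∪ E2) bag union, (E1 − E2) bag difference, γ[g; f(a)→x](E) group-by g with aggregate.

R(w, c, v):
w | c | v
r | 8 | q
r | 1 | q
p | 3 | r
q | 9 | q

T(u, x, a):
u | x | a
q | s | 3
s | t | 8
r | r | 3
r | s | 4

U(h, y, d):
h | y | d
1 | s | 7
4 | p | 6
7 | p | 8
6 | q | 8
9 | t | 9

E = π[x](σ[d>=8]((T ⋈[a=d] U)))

σ filters on d, owned by the right side.
E' = π[x]((T ⋈[a=d] σ[d>=8](U)))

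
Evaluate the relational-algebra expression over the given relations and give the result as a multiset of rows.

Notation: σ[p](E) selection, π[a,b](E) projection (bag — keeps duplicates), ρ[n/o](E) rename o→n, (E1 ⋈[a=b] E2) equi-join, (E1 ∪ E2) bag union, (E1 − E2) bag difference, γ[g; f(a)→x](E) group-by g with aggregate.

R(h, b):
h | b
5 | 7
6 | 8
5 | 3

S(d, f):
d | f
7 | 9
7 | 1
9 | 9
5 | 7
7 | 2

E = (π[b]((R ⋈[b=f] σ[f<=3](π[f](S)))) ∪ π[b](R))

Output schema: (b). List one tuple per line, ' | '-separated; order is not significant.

Stepwise |·|:
  R → 3
  S → 5
  π[f](S) → 5
  σ[f<=3](π[f](S)) → 2
  (R ⋈[b=f] σ[f<=3](π[f](S))) → 0
  π[b]((R ⋈[b=f] σ[f<=3](π[f](S)))) → 0
  R → 3
  π[b](R) → 3
  (π[b]((R ⋈[b=f] σ[f<=3](π[f](S)))) ∪ π[b](R)) → 3

== RESULT ==
b
3
7
8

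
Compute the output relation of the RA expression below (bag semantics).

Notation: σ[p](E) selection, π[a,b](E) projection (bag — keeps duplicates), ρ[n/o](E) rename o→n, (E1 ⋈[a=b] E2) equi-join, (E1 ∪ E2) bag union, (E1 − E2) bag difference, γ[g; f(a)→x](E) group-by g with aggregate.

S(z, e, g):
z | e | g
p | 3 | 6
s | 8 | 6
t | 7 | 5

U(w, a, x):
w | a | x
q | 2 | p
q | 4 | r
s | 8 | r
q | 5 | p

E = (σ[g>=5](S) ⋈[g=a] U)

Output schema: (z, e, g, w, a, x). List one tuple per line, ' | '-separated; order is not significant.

Stepwise |·|:
  S → 3
  σ[g>=5](S) → 3
  U → 4
  (σ[g>=5](S) ⋈[g=a] U) → 1

== RESULT ==
z | e | g | w | a | x
t | 7 | 5 | q | 5 | p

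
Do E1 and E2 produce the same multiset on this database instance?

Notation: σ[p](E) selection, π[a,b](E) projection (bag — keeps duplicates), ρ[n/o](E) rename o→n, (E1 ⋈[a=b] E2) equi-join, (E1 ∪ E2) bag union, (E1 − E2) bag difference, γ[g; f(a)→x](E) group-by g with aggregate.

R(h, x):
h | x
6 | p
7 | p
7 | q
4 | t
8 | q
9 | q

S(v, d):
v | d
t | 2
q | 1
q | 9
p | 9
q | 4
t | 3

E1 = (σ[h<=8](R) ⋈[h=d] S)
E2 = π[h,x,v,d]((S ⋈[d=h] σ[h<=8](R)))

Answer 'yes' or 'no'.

E1 per-node cardinality:
  R → 6
  σ[h<=8](R) → 5
  S → 6
  (σ[h<=8](R) ⋈[h=d] S) → 1
E2 per-node cardinality:
  S → 6
  R → 6
  σ[h<=8](R) → 5
  (S ⋈[d=h] σ[h<=8](R)) → 1
  π[h,x,v,d]((S ⋈[d=h] σ[h<=8](R))) → 1

E1 and E2 produce the same multiset:
h | x | v | d
4 | t | q | 4

yes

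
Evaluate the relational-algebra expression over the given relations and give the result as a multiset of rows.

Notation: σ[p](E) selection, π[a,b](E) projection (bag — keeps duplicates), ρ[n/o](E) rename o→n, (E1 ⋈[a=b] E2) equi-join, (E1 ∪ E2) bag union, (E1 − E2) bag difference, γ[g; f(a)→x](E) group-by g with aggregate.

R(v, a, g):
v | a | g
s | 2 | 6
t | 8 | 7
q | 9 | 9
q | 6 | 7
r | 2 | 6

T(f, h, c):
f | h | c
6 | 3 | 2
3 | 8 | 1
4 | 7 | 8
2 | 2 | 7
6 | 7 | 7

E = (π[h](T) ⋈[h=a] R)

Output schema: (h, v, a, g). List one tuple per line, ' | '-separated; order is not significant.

Stepwise |·|:
  T → 5
  π[h](T) → 5
  R → 5
  (π[h](T) ⋈[h=a] R) → 3

== RESULT ==
h | v | a | g
2 | r | 2 | 6
2 | s | 2 | 6
8 | t | 8 | 7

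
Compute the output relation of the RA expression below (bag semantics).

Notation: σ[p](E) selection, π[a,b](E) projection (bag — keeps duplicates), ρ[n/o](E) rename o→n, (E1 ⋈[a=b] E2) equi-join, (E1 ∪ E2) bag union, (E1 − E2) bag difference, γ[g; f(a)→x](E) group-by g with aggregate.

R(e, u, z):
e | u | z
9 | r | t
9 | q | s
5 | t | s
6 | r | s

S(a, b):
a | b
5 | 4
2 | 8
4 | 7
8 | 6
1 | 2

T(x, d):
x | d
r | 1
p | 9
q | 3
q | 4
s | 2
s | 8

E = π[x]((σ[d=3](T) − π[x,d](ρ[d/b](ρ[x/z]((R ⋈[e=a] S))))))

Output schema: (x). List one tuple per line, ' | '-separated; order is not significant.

Stepwise |·|:
  T → 6
  σ[d=3](T) → 1
  R → 4
  S → 5
  (R ⋈[e=a] S) → 1
  ρ[x/z]((R ⋈[e=a] S)) → 1
  ρ[d/b](ρ[x/z]((R ⋈[e=a] S))) → 1
  π[x,d](ρ[d/b](ρ[x/z]((R ⋈[e=a] S)))) → 1
  (σ[d=3](T) − π[x,d](ρ[d/b](ρ[x/z]((R ⋈[e=a] S))))) → 1
  π[x]((σ[d=3](T) − π[x,d](ρ[d/b](ρ[x/z]((R ⋈[e=a] S)))))) → 1

== RESULT ==
x
q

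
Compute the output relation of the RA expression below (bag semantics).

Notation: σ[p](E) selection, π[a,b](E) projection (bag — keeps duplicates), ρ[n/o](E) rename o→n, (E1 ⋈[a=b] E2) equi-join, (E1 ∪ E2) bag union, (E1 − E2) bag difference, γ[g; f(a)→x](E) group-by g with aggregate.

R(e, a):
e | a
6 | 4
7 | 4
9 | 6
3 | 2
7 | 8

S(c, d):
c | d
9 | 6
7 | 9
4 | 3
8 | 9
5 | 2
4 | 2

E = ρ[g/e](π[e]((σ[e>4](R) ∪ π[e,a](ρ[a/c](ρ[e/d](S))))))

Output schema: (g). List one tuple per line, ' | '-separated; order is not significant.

Stepwise |·|:
  R → 5
  σ[e>4](R) → 4
  S → 6
  ρ[e/d](S) → 6
  ρ[a/c](ρ[e/d](S)) → 6
  π[e,a](ρ[a/c](ρ[e/d](S))) → 6
  (σ[e>4](R) ∪ π[e,a](ρ[a/c](ρ[e/d](S)))) → 10
  π[e]((σ[e>4](R) ∪ π[e,a](ρ[a/c](ρ[e/d](S))))) → 10
  ρ[g/e](π[e]((σ[e>4](R) ∪ π[e,a](ρ[a/c](ρ[e/d](S)))))) → 10

== RESULT ==
g
2
2
3
6
6
7
7
9
9
9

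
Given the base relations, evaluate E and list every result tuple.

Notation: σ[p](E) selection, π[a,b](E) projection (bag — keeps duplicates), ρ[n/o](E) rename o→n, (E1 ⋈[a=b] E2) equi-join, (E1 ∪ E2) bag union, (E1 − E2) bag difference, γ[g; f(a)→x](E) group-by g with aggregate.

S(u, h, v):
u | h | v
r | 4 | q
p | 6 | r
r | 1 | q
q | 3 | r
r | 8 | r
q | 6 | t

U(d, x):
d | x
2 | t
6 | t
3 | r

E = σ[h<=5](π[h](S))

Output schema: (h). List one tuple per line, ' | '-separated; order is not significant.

Stepwise |·|:
  S → 6
  π[h](S) → 6
  σ[h<=5](π[h](S)) → 3

== RESULT ==
h
1
3
4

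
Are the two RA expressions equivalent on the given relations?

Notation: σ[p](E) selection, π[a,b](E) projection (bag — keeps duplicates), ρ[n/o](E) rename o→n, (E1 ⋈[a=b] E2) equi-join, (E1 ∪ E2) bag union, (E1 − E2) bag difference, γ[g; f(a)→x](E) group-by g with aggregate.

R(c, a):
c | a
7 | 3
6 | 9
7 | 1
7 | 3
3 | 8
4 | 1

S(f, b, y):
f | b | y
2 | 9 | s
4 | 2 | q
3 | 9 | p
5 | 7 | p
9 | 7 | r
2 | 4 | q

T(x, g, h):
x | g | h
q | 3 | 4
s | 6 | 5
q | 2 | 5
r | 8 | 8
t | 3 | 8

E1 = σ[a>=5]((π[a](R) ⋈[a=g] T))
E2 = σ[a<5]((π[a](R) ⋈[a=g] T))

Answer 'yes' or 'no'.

E1 per-node cardinality:
  R → 6
  π[a](R) → 6
  T → 5
  (π[a](R) ⋈[a=g] T) → 5
  σ[a>=5]((π[a](R) ⋈[a=g] T)) → 1
E2 per-node cardinality:
  R → 6
  π[a](R) → 6
  T → 5
  (π[a](R) ⋈[a=g] T) → 5
  σ[a<5]((π[a](R) ⋈[a=g] T)) → 4

E1 result:
a | x | g | h
8 | r | 8 | 8
E2 result:
a | x | g | h
3 | q | 3 | 4
3 | q | 3 | 4
3 | t | 3 | 8
3 | t | 3 | 8
Witness: (8, 'r', 8, 8) appears 1× in E1 but 0× in E2.

no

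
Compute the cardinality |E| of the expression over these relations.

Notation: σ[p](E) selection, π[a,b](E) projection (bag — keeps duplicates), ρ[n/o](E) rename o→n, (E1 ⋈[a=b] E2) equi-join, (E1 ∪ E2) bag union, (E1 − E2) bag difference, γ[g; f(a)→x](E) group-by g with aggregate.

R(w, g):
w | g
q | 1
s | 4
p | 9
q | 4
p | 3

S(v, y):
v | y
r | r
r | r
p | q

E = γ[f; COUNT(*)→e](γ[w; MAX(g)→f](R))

Subexpression sizes:
  R → 5
  γ[w; MAX(g)→f](R) → 3
  γ[f; COUNT(*)→e](γ[w; MAX(g)→f](R)) → 2

|E| = 2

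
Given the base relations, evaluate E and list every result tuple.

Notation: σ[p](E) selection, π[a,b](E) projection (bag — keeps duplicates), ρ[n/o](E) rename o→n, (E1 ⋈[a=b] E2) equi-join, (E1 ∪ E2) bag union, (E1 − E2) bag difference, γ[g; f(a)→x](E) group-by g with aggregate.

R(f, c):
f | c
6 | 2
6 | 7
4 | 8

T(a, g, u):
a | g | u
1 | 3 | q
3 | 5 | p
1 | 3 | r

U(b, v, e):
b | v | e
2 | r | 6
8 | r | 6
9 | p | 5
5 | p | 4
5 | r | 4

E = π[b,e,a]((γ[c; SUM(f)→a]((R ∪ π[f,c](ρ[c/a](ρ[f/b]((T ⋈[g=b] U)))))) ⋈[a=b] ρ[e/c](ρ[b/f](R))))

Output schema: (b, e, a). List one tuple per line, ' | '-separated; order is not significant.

Per-node cardinality:
  R → 3
  T → 3
  U → 5
  (T ⋈[g=b] U) → 2
  ρ[f/b]((T ⋈[g=b] U)) → 2
  ρ[c/a](ρ[f/b]((T ⋈[g=b] U))) → 2
  π[f,c](ρ[c/a](ρ[f/b]((T ⋈[g=b] U)))) → 2
  (R ∪ π[f,c](ρ[c/a](ρ[f/b]((T ⋈[g=b] U))))) → 5
  γ[c; SUM(f)→a]((R ∪ π[f,c](ρ[c/a](ρ[f/b]((T ⋈[g=b] U)))))) → 4
  R → 3
  ρ[b/f](R) → 3
  ρ[e/c](ρ[b/f](R)) → 3
  (γ[c; SUM(f)→a]((R ∪ π[f,c](ρ[c/a](ρ[f/b]((T ⋈[g=b] U)))))) ⋈[a=b] ρ[e/c](ρ[b/f](R))) → 5
  π[b,e,a]((γ[c; SUM(f)→a]((R ∪ π[f,c](ρ[c/a](ρ[f/b]((T ⋈[g=b] U)))))) ⋈[a=b] ρ[e/c](ρ[b/f](R)))) → 5

== RESULT ==
b | e | a
4 | 8 | 4
6 | 2 | 6
6 | 2 | 6
6 | 7 | 6
6 | 7 | 6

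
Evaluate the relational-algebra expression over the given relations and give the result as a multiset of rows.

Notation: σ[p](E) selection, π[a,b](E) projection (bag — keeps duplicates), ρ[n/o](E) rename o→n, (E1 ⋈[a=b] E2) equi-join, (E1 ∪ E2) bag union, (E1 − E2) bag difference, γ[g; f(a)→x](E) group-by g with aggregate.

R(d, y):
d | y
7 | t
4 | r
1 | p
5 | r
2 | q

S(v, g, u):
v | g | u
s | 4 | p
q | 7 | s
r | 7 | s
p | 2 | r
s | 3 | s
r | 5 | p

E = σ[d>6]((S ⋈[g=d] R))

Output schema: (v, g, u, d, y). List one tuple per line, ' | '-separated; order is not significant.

Stepwise |·|:
  S → 6
  R → 5
  (S ⋈[g=d] R) → 5
  σ[d>6]((S ⋈[g=d] R)) → 2

== RESULT ==
v | g | u | d | y
q | 7 | s | 7 | t
r | 7 | s | 7 | t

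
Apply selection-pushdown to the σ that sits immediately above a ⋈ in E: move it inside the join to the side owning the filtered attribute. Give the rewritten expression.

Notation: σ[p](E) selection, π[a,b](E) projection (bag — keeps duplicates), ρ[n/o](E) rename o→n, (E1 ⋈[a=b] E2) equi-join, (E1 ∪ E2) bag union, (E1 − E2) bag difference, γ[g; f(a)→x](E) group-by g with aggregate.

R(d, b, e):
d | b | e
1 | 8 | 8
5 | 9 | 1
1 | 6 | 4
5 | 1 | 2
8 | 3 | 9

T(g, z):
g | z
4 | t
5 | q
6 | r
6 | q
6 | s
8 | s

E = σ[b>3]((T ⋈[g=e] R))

σ filters on b, owned by the right side.
E' = (T ⋈[g=e] σ[b>3](R))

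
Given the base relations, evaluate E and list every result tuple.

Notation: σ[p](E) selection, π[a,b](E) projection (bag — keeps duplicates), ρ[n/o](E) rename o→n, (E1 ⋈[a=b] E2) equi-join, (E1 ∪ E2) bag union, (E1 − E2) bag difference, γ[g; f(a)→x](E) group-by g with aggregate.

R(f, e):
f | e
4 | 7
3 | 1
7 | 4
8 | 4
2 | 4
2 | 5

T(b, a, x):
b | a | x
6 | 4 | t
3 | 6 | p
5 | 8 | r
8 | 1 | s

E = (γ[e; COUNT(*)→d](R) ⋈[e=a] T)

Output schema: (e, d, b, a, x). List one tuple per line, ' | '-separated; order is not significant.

Per-node cardinality:
  R → 6
  γ[e; COUNT(*)→d](R) → 4
  T → 4
  (γ[e; COUNT(*)→d](R) ⋈[e=a] T) → 2

== RESULT ==
e | d | b | a | x
1 | 1 | 8 | 1 | s
4 | 3 | 6 | 4 | t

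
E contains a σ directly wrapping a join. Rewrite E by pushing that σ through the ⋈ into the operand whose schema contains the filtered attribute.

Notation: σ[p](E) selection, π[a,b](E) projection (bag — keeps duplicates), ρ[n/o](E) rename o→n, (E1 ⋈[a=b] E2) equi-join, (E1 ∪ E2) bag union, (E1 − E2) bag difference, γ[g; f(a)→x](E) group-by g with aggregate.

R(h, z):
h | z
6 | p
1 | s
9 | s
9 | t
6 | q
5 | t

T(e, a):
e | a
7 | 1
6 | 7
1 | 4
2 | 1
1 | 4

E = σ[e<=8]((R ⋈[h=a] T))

σ filters on e, owned by the right side.
E' = (R ⋈[h=a] σ[e<=8](T))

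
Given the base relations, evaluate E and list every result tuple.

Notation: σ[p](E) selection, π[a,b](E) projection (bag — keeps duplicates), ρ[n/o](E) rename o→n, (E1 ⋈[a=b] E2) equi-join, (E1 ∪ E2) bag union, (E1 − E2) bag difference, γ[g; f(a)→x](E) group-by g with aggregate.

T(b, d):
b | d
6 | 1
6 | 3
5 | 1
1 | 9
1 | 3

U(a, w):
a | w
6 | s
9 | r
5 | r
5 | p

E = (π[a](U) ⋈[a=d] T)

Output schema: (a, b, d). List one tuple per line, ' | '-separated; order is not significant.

Stepwise |·|:
  U → 4
  π[a](U) → 4
  T → 5
  (π[a](U) ⋈[a=d] T) → 1

== RESULT ==
a | b | d
9 | 1 | 9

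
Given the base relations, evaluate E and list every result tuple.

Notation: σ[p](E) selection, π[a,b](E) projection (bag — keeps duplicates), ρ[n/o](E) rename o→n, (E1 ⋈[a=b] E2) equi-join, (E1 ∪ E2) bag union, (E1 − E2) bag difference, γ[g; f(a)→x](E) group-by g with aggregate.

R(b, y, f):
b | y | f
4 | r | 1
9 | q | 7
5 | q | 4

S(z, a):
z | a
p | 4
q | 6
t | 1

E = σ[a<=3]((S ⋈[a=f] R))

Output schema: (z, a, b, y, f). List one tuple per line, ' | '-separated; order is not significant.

Row counts bottom-up:
  S → 3
  R → 3
  (S ⋈[a=f] R) → 2
  σ[a<=3]((S ⋈[a=f] R)) → 1

== RESULT ==
z | a | b | y | f
t | 1 | 4 | r | 1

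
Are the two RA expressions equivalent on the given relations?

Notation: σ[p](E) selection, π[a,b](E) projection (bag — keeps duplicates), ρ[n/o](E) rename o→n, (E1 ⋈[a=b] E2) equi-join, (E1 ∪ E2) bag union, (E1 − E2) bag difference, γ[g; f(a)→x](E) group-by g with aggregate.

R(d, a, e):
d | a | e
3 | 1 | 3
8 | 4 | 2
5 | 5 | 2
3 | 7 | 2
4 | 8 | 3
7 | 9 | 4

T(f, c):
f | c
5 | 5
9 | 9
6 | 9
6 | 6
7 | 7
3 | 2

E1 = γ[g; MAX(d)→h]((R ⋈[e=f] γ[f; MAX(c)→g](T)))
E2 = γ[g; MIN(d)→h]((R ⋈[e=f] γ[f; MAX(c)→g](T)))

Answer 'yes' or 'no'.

E1 stepwise |·|:
  R → 6
  T → 6
  γ[f; MAX(c)→g](T) → 5
  (R ⋈[e=f] γ[f; MAX(c)→g](T)) → 2
  γ[g; MAX(d)→h]((R ⋈[e=f] γ[f; MAX(c)→g](T))) → 1
E2 stepwise |·|:
  R → 6
  T → 6
  γ[f; MAX(c)→g](T) → 5
  (R ⋈[e=f] γ[f; MAX(c)→g](T)) → 2
  γ[g; MIN(d)→h]((R ⋈[e=f] γ[f; MAX(c)→g](T))) → 1

E1 result:
g | h
2 | 4
E2 result:
g | h
2 | 3
Witness: (2, 3) appears 0× in E1 but 1× in E2.

no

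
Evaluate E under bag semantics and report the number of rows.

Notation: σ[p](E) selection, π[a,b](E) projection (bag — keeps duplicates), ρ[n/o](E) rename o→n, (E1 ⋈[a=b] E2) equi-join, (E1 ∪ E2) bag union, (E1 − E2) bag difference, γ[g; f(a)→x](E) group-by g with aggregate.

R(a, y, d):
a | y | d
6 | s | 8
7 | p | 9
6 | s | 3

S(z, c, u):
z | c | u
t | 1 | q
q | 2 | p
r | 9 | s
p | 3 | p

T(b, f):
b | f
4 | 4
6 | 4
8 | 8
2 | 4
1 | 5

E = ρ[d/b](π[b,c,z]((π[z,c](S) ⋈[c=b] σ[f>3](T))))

Stepwise |·|:
  S → 4
  π[z,c](S) → 4
  T → 5
  σ[f>3](T) → 5
  (π[z,c](S) ⋈[c=b] σ[f>3](T)) → 2
  π[b,c,z]((π[z,c](S) ⋈[c=b] σ[f>3](T))) → 2
  ρ[d/b](π[b,c,z]((π[z,c](S) ⋈[c=b] σ[f>3](T)))) → 2

|E| = 2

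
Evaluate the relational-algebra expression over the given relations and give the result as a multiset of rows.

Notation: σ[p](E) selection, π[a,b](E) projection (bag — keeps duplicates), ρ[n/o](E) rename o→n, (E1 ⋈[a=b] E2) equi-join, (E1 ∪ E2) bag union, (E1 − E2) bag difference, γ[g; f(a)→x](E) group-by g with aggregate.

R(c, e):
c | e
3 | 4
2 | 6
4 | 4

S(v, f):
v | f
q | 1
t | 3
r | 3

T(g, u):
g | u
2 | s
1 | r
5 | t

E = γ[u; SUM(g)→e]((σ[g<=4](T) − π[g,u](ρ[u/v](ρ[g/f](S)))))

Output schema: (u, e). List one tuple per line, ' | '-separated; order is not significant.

Subexpression sizes:
  T → 3
  σ[g<=4](T) → 2
  S → 3
  ρ[g/f](S) → 3
  ρ[u/v](ρ[g/f](S)) → 3
  π[g,u](ρ[u/v](ρ[g/f](S))) → 3
  (σ[g<=4](T) − π[g,u](ρ[u/v](ρ[g/f](S)))) → 2
  γ[u; SUM(g)→e]((σ[g<=4](T) − π[g,u](ρ[u/v](ρ[g/f](S))))) → 2

== RESULT ==
u | e
r | 1
s | 2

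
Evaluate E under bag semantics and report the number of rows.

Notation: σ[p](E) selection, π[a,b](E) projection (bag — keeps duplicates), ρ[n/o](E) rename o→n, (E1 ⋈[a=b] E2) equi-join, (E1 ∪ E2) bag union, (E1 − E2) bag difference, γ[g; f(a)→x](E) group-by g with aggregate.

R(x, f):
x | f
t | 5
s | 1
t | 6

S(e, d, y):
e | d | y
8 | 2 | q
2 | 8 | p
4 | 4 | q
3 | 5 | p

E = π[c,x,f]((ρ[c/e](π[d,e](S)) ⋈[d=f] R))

Subexpression sizes:
  S → 4
  π[d,e](S) → 4
  ρ[c/e](π[d,e](S)) → 4
  R → 3
  (ρ[c/e](π[d,e](S)) ⋈[d=f] R) → 1
  π[c,x,f]((ρ[c/e](π[d,e](S)) ⋈[d=f] R)) → 1

|E| = 1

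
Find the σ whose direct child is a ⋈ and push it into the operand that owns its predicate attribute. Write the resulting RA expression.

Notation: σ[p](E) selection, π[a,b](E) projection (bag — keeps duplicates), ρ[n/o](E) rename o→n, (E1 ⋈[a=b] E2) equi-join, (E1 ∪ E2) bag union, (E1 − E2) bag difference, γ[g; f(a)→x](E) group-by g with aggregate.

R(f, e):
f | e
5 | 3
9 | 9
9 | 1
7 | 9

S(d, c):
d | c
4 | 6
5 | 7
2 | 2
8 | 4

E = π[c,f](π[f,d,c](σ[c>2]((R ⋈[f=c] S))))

σ filters on c, owned by the right side.
E' = π[c,f](π[f,d,c]((R ⋈[f=c] σ[c>2](S))))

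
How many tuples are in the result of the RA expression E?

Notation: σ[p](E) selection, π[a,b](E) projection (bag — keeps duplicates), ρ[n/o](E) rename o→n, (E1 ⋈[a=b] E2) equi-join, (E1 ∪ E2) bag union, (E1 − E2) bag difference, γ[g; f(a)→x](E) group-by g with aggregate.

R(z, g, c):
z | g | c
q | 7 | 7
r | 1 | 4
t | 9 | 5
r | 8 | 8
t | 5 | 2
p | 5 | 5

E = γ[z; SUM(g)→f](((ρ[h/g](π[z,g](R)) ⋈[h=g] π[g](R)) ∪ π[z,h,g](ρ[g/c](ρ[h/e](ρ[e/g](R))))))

Subexpression sizes:
  R → 6
  π[z,g](R) → 6
  ρ[h/g](π[z,g](R)) → 6
  R → 6
  π[g](R) → 6
  (ρ[h/g](π[z,g](R)) ⋈[h=g] π[g](R)) → 8
  R → 6
  ρ[e/g](R) → 6
  ρ[h/e](ρ[e/g](R)) → 6
  ρ[g/c](ρ[h/e](ρ[e/g](R))) → 6
  π[z,h,g](ρ[g/c](ρ[h/e](ρ[e/g](R)))) → 6
  ((ρ[h/g](π[z,g](R)) ⋈[h=g] π[g](R)) ∪ π[z,h,g](ρ[g/c](ρ[h/e](ρ[e/g](R))))) → 14
  γ[z; SUM(g)→f](((ρ[h/g](π[z,g](R)) ⋈[h=g] π[g](R)) ∪ π[z,h,g](ρ[g/c](ρ[h/e](ρ[e/g](R)))))) → 4

|E| = 4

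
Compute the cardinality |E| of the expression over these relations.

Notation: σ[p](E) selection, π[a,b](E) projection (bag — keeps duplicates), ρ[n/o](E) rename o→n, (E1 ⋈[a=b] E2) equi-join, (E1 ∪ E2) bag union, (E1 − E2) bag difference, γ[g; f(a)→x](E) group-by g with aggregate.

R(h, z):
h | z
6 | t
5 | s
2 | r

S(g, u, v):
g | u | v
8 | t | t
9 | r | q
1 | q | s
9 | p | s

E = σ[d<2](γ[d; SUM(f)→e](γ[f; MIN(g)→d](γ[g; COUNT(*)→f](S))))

Stepwise |·|:
  S → 4
  γ[g; COUNT(*)→f](S) → 3
  γ[f; MIN(g)→d](γ[g; COUNT(*)→f](S)) → 2
  γ[d; SUM(f)→e](γ[f; MIN(g)→d](γ[g; COUNT(*)→f](S))) → 2
  σ[d<2](γ[d; SUM(f)→e](γ[f; MIN(g)→d](γ[g; COUNT(*)→f](S)))) → 1

|E| = 1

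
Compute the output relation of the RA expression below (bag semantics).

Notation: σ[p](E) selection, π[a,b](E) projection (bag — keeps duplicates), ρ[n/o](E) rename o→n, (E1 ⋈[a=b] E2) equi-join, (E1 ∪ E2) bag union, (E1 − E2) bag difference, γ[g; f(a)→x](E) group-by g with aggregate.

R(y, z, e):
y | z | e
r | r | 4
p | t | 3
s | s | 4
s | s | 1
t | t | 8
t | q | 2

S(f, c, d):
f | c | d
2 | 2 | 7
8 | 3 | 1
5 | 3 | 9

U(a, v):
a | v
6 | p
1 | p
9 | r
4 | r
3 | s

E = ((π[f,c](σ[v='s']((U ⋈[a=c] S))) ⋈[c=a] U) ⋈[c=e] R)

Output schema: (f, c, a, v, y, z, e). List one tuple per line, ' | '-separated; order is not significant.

Stepwise |·|:
  U → 5
  S → 3
  (U ⋈[a=c] S) → 2
  σ[v='s']((U ⋈[a=c] S)) → 2
  π[f,c](σ[v='s']((U ⋈[a=c] S))) → 2
  U → 5
  (π[f,c](σ[v='s']((U ⋈[a=c] S))) ⋈[c=a] U) → 2
  R → 6
  ((π[f,c](σ[v='s']((U ⋈[a=c] S))) ⋈[c=a] U) ⋈[c=e] R) → 2

== RESULT ==
f | c | a | v | y | z | e
5 | 3 | 3 | s | p | t | 3
8 | 3 | 3 | s | p | t | 3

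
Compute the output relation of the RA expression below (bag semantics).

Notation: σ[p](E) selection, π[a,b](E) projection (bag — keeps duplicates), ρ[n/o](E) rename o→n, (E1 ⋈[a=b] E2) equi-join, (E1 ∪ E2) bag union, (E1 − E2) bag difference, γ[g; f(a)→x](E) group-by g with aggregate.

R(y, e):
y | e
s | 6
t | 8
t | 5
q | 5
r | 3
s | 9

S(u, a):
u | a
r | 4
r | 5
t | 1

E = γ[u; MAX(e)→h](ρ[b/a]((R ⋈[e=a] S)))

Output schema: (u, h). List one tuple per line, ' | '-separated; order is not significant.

Per-node cardinality:
  R → 6
  S → 3
  (R ⋈[e=a] S) → 2
  ρ[b/a]((R ⋈[e=a] S)) → 2
  γ[u; MAX(e)→h](ρ[b/a]((R ⋈[e=a] S))) → 1

== RESULT ==
u | h
r | 5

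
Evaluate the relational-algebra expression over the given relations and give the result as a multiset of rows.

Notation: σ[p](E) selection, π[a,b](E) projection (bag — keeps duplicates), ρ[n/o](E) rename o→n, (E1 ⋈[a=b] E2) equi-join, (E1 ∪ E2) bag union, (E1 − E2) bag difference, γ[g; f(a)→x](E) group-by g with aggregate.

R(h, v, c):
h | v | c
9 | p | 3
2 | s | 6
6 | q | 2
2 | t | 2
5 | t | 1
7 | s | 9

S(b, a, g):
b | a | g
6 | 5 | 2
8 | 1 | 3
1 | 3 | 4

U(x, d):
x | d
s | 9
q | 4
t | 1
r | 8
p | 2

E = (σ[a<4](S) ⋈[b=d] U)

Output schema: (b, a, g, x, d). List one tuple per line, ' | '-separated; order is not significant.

Per-node cardinality:
  S → 3
  σ[a<4](S) → 2
  U → 5
  (σ[a<4](S) ⋈[b=d] U) → 2

== RESULT ==
b | a | g | x | d
1 | 3 | 4 | t | 1
8 | 1 | 3 | r | 8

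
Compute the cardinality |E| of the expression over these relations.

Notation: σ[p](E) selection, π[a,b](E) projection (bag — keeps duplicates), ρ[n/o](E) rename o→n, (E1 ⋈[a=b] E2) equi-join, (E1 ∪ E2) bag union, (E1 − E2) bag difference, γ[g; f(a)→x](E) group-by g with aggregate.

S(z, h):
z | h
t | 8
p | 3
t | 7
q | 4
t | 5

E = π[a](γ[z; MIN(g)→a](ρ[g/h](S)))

Row counts bottom-up:
  S → 5
  ρ[g/h](S) → 5
  γ[z; MIN(g)→a](ρ[g/h](S)) → 3
  π[a](γ[z; MIN(g)→a](ρ[g/h](S))) → 3

|E| = 3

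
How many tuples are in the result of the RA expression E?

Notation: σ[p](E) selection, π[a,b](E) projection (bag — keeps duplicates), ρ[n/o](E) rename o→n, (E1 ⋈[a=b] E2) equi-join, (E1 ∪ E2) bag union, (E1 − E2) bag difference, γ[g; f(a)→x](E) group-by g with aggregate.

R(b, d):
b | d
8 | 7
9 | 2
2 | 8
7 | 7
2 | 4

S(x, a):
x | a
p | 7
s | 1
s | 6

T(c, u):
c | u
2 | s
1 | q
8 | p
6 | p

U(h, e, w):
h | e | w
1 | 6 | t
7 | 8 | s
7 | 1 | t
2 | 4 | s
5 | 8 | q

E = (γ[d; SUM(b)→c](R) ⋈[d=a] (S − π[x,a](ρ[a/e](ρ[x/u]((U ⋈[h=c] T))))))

Subexpression sizes:
  R → 5
  γ[d; SUM(b)→c](R) → 4
  S → 3
  U → 5
  T → 4
  (U ⋈[h=c] T) → 2
  ρ[x/u]((U ⋈[h=c] T)) → 2
  ρ[a/e](ρ[x/u]((U ⋈[h=c] T))) → 2
  π[x,a](ρ[a/e](ρ[x/u]((U ⋈[h=c] T)))) → 2
  (S − π[x,a](ρ[a/e](ρ[x/u]((U ⋈[h=c] T))))) → 3
  (γ[d; SUM(b)→c](R) ⋈[d=a] (S − π[x,a](ρ[a/e](ρ[x/u]((U ⋈[h=c] T)))))) → 1

|E| = 1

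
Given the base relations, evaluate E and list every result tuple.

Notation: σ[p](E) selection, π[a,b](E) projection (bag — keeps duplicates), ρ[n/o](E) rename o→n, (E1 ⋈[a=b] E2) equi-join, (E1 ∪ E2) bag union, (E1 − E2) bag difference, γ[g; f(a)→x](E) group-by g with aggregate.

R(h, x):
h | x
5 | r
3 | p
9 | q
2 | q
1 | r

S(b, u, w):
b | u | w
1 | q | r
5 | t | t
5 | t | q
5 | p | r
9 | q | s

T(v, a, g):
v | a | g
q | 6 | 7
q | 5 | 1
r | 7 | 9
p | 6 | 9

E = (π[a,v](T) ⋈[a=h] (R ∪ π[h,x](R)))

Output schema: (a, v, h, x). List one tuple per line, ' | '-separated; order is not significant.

Per-node cardinality:
  T → 4
  π[a,v](T) → 4
  R → 5
  R → 5
  π[h,x](R) → 5
  (R ∪ π[h,x](R)) → 10
  (π[a,v](T) ⋈[a=h] (R ∪ π[h,x](R))) → 2

== RESULT ==
a | v | h | x
5 | q | 5 | r
5 | q | 5 | r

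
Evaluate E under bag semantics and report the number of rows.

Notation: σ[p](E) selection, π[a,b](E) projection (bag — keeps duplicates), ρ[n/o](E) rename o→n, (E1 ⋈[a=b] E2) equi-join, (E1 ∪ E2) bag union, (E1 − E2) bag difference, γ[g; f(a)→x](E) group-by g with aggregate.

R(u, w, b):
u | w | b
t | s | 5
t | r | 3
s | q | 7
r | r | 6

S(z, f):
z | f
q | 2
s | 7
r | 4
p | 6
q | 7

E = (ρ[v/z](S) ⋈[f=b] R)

Subexpression sizes:
  S → 5
  ρ[v/z](S) → 5
  R → 4
  (ρ[v/z](S) ⋈[f=b] R) → 3

|E| = 3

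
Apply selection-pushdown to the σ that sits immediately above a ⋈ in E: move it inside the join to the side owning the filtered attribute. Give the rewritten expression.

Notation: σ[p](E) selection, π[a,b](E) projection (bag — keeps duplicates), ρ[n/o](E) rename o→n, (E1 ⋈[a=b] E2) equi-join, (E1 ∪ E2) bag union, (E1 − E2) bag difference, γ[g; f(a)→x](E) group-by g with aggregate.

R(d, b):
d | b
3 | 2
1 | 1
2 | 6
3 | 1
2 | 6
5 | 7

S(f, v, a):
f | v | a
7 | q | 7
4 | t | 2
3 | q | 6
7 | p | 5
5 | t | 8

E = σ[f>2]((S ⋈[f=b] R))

σ filters on f, owned by the left side.
E' = (σ[f>2](S) ⋈[f=b] R)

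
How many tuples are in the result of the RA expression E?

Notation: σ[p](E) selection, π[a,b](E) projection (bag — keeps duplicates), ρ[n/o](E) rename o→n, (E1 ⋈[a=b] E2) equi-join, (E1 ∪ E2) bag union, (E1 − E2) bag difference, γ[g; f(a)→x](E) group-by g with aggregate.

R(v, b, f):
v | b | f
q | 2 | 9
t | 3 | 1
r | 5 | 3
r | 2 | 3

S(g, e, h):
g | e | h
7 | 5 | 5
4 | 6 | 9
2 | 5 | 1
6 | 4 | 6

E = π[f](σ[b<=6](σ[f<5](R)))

Stepwise |·|:
  R → 4
  σ[f<5](R) → 3
  σ[b<=6](σ[f<5](R)) → 3
  π[f](σ[b<=6](σ[f<5](R))) → 3

|E| = 3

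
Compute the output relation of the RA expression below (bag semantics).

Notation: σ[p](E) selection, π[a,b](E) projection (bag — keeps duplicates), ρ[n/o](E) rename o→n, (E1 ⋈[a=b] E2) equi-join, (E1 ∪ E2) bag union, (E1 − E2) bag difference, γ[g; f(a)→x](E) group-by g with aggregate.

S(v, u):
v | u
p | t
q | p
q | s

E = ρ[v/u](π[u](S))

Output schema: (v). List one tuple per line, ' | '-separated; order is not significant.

Row counts bottom-up:
  S → 3
  π[u](S) → 3
  ρ[v/u](π[u](S)) → 3

== RESULT ==
v
p
s
t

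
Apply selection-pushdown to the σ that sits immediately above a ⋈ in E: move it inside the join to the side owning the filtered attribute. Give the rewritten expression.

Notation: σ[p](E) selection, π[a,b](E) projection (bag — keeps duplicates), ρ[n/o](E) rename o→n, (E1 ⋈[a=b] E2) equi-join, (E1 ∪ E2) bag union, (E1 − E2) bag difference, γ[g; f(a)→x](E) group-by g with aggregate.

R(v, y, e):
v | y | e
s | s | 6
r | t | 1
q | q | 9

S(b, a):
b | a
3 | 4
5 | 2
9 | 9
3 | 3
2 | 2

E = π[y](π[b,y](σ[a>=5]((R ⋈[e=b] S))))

σ filters on a, owned by the right side.
E' = π[y](π[b,y]((R ⋈[e=b] σ[a>=5](S))))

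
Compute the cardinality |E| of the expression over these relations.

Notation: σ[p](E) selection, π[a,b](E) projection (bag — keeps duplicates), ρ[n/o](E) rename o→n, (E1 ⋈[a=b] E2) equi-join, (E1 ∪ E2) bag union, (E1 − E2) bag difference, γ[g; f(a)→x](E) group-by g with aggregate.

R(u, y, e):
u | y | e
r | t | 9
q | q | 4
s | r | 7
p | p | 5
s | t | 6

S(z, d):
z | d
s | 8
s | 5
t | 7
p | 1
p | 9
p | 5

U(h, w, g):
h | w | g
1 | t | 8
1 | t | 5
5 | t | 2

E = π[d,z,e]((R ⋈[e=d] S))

Subexpression sizes:
  R → 5
  S → 6
  (R ⋈[e=d] S) → 4
  π[d,z,e]((R ⋈[e=d] S)) → 4

|E| = 4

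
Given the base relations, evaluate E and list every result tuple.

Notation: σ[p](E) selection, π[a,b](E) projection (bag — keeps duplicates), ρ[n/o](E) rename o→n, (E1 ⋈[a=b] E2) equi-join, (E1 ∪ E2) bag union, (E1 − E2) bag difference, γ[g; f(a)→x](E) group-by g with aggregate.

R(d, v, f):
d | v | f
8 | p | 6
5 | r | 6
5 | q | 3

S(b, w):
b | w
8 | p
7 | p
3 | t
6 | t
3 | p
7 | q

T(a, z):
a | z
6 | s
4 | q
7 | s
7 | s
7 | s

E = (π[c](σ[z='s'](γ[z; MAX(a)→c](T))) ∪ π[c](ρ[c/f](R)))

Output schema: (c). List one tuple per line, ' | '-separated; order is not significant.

Per-node cardinality:
  T → 5
  γ[z; MAX(a)→c](T) → 2
  σ[z='s'](γ[z; MAX(a)→c](T)) → 1
  π[c](σ[z='s'](γ[z; MAX(a)→c](T))) → 1
  R → 3
  ρ[c/f](R) → 3
  π[c](ρ[c/f](R)) → 3
  (π[c](σ[z='s'](γ[z; MAX(a)→c](T))) ∪ π[c](ρ[c/f](R))) → 4

== RESULT ==
c
3
6
6
7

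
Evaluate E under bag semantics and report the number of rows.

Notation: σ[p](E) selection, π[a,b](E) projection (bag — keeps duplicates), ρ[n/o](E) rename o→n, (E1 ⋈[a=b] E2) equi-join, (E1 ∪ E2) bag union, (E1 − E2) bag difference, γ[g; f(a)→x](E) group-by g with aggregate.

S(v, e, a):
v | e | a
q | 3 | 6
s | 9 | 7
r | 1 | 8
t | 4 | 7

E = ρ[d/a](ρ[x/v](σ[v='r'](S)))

Per-node cardinality:
  S → 4
  σ[v='r'](S) → 1
  ρ[x/v](σ[v='r'](S)) → 1
  ρ[d/a](ρ[x/v](σ[v='r'](S))) → 1

|E| = 1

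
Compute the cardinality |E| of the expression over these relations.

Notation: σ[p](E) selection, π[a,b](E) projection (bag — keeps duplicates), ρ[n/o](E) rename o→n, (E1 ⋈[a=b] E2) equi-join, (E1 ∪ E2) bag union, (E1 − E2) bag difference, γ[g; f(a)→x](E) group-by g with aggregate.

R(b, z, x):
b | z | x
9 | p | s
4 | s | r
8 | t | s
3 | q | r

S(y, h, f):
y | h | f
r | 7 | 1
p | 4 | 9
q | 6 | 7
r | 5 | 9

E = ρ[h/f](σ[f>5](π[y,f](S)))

Stepwise |·|:
  S → 4
  π[y,f](S) → 4
  σ[f>5](π[y,f](S)) → 3
  ρ[h/f](σ[f>5](π[y,f](S))) → 3

|E| = 3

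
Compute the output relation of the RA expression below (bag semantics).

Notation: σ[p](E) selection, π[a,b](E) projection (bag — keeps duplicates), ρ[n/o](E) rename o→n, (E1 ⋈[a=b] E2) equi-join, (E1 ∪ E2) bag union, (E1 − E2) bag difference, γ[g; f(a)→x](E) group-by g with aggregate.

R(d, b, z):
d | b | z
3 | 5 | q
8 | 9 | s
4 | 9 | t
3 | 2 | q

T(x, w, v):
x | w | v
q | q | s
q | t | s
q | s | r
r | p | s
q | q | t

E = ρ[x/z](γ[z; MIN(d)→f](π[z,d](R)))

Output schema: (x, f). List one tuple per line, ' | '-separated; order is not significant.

Stepwise |·|:
  R → 4
  π[z,d](R) → 4
  γ[z; MIN(d)→f](π[z,d](R)) → 3
  ρ[x/z](γ[z; MIN(d)→f](π[z,d](R))) → 3

== RESULT ==
x | f
q | 3
s | 8
t | 4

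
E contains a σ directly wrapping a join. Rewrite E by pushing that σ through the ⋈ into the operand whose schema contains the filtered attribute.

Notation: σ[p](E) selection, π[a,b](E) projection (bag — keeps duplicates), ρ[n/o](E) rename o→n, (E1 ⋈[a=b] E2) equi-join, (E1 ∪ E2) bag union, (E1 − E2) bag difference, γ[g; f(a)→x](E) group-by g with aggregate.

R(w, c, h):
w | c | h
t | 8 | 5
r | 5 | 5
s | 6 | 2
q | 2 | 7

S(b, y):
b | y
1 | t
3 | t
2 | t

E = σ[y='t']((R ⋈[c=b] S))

σ filters on y, owned by the right side.
E' = (R ⋈[c=b] σ[y='t'](S))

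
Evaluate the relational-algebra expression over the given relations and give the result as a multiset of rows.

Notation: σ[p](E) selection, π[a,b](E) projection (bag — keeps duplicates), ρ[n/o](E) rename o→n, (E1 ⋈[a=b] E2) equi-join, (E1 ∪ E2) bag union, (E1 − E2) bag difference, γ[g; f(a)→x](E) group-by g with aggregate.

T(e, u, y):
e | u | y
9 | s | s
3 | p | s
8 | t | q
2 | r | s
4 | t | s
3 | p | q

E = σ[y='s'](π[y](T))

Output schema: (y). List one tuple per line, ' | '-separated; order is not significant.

Subexpression sizes:
  T → 6
  π[y](T) → 6
  σ[y='s'](π[y](T)) → 4

== RESULT ==
y
s
s
s
s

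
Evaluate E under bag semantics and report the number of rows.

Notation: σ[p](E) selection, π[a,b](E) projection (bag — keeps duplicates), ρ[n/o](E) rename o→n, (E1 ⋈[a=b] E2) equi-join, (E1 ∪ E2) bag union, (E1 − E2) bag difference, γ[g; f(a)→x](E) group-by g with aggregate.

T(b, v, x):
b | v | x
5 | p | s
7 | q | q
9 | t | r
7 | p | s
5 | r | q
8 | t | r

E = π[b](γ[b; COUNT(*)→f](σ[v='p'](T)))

Subexpression sizes:
  T → 6
  σ[v='p'](T) → 2
  γ[b; COUNT(*)→f](σ[v='p'](T)) → 2
  π[b](γ[b; COUNT(*)→f](σ[v='p'](T))) → 2

|E| = 2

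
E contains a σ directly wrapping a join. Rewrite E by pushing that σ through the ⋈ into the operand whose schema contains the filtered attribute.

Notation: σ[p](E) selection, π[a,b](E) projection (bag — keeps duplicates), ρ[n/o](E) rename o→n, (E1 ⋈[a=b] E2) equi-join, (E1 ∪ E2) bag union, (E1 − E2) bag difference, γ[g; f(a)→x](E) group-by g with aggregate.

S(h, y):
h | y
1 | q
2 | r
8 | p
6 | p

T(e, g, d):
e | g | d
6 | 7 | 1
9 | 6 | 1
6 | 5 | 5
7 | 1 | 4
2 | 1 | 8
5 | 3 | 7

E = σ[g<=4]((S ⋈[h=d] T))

σ filters on g, owned by the right side.
E' = (S ⋈[h=d] σ[g<=4](T))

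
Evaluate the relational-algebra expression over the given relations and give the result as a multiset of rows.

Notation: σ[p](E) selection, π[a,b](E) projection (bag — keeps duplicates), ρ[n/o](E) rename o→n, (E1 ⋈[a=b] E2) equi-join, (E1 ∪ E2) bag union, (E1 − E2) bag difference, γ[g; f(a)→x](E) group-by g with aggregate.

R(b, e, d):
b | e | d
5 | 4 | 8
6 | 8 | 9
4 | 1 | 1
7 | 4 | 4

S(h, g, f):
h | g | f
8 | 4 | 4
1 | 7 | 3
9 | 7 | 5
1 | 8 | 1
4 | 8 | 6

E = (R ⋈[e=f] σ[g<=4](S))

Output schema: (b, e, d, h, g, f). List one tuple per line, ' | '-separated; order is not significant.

Per-node cardinality:
  R → 4
  S → 5
  σ[g<=4](S) → 1
  (R ⋈[e=f] σ[g<=4](S)) → 2

== RESULT ==
b | e | d | h | g | f
5 | 4 | 8 | 8 | 4 | 4
7 | 4 | 4 | 8 | 4 | 4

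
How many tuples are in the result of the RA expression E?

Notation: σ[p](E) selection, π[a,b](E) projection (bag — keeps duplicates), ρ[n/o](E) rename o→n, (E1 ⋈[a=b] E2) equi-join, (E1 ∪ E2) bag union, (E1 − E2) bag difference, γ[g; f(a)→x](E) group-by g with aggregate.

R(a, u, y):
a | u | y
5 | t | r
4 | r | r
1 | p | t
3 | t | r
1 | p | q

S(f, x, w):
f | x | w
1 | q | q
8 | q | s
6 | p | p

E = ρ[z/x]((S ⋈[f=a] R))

Stepwise |·|:
  S → 3
  R → 5
  (S ⋈[f=a] R) → 2
  ρ[z/x]((S ⋈[f=a] R)) → 2

|E| = 2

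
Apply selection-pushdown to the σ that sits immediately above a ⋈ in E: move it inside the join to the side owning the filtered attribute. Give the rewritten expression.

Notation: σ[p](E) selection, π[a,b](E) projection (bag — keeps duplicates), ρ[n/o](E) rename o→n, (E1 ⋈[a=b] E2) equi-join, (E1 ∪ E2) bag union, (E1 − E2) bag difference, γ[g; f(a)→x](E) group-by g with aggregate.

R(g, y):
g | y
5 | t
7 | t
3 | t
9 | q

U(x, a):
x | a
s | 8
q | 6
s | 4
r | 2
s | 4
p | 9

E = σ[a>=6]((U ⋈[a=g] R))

σ filters on a, owned by the left side.
E' = (σ[a>=6](U) ⋈[a=g] R)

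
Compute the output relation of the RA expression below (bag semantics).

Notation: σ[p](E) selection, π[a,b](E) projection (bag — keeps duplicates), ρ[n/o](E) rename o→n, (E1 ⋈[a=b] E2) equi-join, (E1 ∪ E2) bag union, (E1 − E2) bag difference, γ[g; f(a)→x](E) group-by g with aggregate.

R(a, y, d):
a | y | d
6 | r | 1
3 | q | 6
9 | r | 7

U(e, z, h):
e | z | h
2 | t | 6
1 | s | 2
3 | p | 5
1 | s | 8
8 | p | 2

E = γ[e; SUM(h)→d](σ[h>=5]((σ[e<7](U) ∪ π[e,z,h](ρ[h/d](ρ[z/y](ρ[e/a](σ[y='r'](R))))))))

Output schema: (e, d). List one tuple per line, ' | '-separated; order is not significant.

Row counts bottom-up:
  U → 5
  σ[e<7](U) → 4
  R → 3
  σ[y='r'](R) → 2
  ρ[e/a](σ[y='r'](R)) → 2
  ρ[z/y](ρ[e/a](σ[y='r'](R))) → 2
  ρ[h/d](ρ[z/y](ρ[e/a](σ[y='r'](R)))) → 2
  π[e,z,h](ρ[h/d](ρ[z/y](ρ[e/a](σ[y='r'](R))))) → 2
  (σ[e<7](U) ∪ π[e,z,h](ρ[h/d](ρ[z/y](ρ[e/a](σ[y='r'](R)))))) → 6
  σ[h>=5]((σ[e<7](U) ∪ π[e,z,h](ρ[h/d](ρ[z/y](ρ[e/a](σ[y='r'](R))))))) → 4
  γ[e; SUM(h)→d](σ[h>=5]((σ[e<7](U) ∪ π[e,z,h](ρ[h/d](ρ[z/y](ρ[e/a](σ[y='r'](R)))))))) → 4

== RESULT ==
e | d
1 | 8
2 | 6
3 | 5
9 | 7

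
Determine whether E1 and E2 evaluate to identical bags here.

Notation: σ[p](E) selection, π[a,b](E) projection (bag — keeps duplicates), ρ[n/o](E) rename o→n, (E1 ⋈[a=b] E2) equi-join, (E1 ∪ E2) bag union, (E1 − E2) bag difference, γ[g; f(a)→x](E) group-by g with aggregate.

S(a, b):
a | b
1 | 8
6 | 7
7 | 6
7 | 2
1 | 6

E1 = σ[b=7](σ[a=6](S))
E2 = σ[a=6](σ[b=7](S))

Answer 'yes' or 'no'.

E1 stepwise |·|:
  S → 5
  σ[a=6](S) → 1
  σ[b=7](σ[a=6](S)) → 1
E2 stepwise |·|:
  S → 5
  σ[b=7](S) → 1
  σ[a=6](σ[b=7](S)) → 1

E1 and E2 produce the same multiset:
a | b
6 | 7

yes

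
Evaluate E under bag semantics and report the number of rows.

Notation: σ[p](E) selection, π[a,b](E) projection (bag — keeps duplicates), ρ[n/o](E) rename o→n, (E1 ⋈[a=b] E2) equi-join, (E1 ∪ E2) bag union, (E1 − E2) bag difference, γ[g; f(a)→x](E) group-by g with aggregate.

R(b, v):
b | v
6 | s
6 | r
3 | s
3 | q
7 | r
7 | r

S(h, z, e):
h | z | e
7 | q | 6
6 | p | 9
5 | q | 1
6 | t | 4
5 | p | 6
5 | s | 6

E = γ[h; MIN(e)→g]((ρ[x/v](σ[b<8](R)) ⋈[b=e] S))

Row counts bottom-up:
  R → 6
  σ[b<8](R) → 6
  ρ[x/v](σ[b<8](R)) → 6
  S → 6
  (ρ[x/v](σ[b<8](R)) ⋈[b=e] S) → 6
  γ[h; MIN(e)→g]((ρ[x/v](σ[b<8](R)) ⋈[b=e] S)) → 2

|E| = 2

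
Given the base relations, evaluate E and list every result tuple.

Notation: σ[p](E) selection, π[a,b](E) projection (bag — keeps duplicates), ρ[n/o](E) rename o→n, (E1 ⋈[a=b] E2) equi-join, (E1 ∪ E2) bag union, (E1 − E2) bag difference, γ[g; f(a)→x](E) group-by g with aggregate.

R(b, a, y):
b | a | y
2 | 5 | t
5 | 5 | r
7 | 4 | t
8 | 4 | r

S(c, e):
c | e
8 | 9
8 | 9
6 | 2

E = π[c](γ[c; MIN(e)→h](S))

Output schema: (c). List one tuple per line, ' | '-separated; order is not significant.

Stepwise |·|:
  S → 3
  γ[c; MIN(e)→h](S) → 2
  π[c](γ[c; MIN(e)→h](S)) → 2

== RESULT ==
c
6
8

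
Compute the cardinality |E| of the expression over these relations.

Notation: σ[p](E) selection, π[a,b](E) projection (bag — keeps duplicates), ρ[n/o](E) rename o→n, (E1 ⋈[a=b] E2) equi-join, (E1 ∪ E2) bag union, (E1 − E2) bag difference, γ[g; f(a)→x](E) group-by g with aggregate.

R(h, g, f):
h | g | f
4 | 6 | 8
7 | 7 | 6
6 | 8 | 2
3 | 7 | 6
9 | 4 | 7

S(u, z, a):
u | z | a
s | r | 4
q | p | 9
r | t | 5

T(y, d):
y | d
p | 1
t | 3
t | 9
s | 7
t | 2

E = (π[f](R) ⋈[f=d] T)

Stepwise |·|:
  R → 5
  π[f](R) → 5
  T → 5
  (π[f](R) ⋈[f=d] T) → 2

|E| = 2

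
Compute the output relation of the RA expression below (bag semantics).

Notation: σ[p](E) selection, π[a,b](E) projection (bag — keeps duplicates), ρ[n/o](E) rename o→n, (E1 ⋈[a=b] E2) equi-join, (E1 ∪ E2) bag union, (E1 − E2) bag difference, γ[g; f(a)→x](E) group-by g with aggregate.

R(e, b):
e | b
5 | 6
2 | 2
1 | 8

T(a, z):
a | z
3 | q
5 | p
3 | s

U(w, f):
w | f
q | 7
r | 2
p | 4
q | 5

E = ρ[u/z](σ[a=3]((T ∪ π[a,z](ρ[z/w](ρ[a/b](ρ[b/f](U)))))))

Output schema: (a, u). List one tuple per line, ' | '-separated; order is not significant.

Per-node cardinality:
  T → 3
  U → 4
  ρ[b/f](U) → 4
  ρ[a/b](ρ[b/f](U)) → 4
  ρ[z/w](ρ[a/b](ρ[b/f](U))) → 4
  π[a,z](ρ[z/w](ρ[a/b](ρ[b/f](U)))) → 4
  (T ∪ π[a,z](ρ[z/w](ρ[a/b](ρ[b/f](U))))) → 7
  σ[a=3]((T ∪ π[a,z](ρ[z/w](ρ[a/b](ρ[b/f](U)))))) → 2
  ρ[u/z](σ[a=3]((T ∪ π[a,z](ρ[z/w](ρ[a/b](ρ[b/f](U))))))) → 2

== RESULT ==
a | u
3 | q
3 | s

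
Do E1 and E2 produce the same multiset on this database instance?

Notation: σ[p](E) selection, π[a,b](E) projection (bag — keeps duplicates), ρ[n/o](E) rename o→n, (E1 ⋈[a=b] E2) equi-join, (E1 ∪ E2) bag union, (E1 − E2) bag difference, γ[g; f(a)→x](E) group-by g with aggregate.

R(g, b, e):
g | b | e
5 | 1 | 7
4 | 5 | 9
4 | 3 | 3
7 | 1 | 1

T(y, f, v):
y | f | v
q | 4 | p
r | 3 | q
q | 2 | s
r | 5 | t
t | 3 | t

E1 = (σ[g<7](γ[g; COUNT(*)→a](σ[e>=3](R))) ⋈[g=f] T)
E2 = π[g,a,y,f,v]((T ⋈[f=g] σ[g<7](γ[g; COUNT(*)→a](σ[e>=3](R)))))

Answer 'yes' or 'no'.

E1 row counts bottom-up:
  R → 4
  σ[e>=3](R) → 3
  γ[g; COUNT(*)→a](σ[e>=3](R)) → 2
  σ[g<7](γ[g; COUNT(*)→a](σ[e>=3](R))) → 2
  T → 5
  (σ[g<7](γ[g; COUNT(*)→a](σ[e>=3](R))) ⋈[g=f] T) → 2
E2 row counts bottom-up:
  T → 5
  R → 4
  σ[e>=3](R) → 3
  γ[g; COUNT(*)→a](σ[e>=3](R)) → 2
  σ[g<7](γ[g; COUNT(*)→a](σ[e>=3](R))) → 2
  (T ⋈[f=g] σ[g<7](γ[g; COUNT(*)→a](σ[e>=3](R)))) → 2
  π[g,a,y,f,v]((T ⋈[f=g] σ[g<7](γ[g; COUNT(*)→a](σ[e>=3](R))))) → 2

E1 and E2 produce the same multiset:
g | a | y | f | v
4 | 2 | q | 4 | p
5 | 1 | r | 5 | t

yes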